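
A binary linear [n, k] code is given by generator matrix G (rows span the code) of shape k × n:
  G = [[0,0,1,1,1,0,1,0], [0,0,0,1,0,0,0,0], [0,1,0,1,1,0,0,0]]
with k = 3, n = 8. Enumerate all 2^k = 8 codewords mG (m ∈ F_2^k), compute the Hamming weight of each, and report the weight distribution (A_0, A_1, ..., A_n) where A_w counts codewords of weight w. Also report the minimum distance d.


Weight distribution: A_0 = 1, A_1 = 1, A_2 = 1, A_3 = 3, A_4 = 2. Minimum distance d = 1.

Enumerate all 2^3 = 8 messages m ∈ F_2^3.
For each, compute codeword c = mG in F_2^8, then tally its weight.
  m = 000 → c = 00000000, weight = 0.
  m = 100 → c = 00111010, weight = 4.
  m = 010 → c = 00010000, weight = 1.
  m = 110 → c = 00101010, weight = 3.
  m = 001 → c = 01011000, weight = 3.
  m = 101 → c = 01100010, weight = 3.
  m = 011 → c = 01001000, weight = 2.
  m = 111 → c = 01110010, weight = 4.
Tally weights:
  weight 0: 1 codewords.
  weight 1: 1 codewords.
  weight 2: 1 codewords.
  weight 3: 3 codewords.
  weight 4: 2 codewords.
Minimum distance d = smallest w > 0 with A_w > 0 = 1.
Sanity: Σ A_w = 8 = 2^3 = 8 ✓.


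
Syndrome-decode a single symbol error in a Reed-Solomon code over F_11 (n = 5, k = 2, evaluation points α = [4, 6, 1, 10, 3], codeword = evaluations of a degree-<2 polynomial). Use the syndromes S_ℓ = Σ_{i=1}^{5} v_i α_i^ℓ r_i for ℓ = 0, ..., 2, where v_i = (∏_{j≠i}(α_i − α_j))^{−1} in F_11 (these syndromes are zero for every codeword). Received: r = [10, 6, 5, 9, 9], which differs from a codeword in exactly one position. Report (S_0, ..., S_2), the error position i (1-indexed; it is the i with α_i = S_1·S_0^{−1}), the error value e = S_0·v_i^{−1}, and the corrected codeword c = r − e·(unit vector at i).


S = (4, 1, 3), error at position 5, error magnitude e = 8, c = [10, 6, 5, 9, 1].

Step 1: column multipliers v_i = (∏_{j≠i}(α_i − α_j))^{−1} mod 11.
  i = 1 (α = 4): (4−6)(4−1)(4−10)(4−3) = (−2)·3·(−6)·1 = 36 ≡ 3, so v_1 = 3^{−1} = 4 (mod 11).
  i = 2 (α = 6): (6−4)(6−1)(6−10)(6−3) = 2·5·(−4)·3 = −120 ≡ 1, so v_2 = 1^{−1} = 1 (mod 11).
  i = 3 (α = 1): (1−4)(1−6)(1−10)(1−3) = (−3)·(−5)·(−9)·(−2) = 270 ≡ 6, so v_3 = 6^{−1} = 2 (mod 11).
  i = 4 (α = 10): (10−4)(10−6)(10−1)(10−3) = 6·4·9·7 = 1512 ≡ 5, so v_4 = 5^{−1} = 9 (mod 11).
  i = 5 (α = 3): (3−4)(3−6)(3−1)(3−10) = (−1)·(−3)·2·(−7) = −42 ≡ 2, so v_5 = 2^{−1} = 6 (mod 11).
  v = [4, 1, 2, 9, 6].
Step 2: syndromes of r = [10, 6, 5, 9, 9] (all sums mod 11).
  S_0 = Σ v_i r_i = 4·10 + 1·6 + 2·5 + 9·9 + 6·9 = 191 ≡ 4.
  S_1 = Σ v_i α_i r_i = 4·4·10 + 1·6·6 + 2·1·5 + 9·10·9 + 6·3·9 = 1178 ≡ 1.
  α_i^2 mod 11 = [5, 3, 1, 1, 9].
  S_2 = Σ v_i α_i^2 r_i = 4·5·10 + 1·3·6 + 2·1·5 + 9·1·9 + 6·9·9 = 795 ≡ 3.
  S = (4, 1, 3) ≠ 0, so r is not a codeword (an error is present).
Step 3: locate the error. For a single error e at position i, S_ℓ = v_i·e·α_i^ℓ, so α_err = S_1/S_0.
  S_0^{−1} = 4^{−1} = 3 (mod 11), so α_err = 1·3 = 3 ≡ 3 = α_5. Error position i = 5.
  Consistency check: S_2/S_1 = 3·1 = 3 ≡ 3 = α_err ✓ (single-error assumption holds).
Step 4: error magnitude e = S_0/v_5 = S_0·∏_{j≠5}(α_5 − α_j) = 4·2 = 8 ≡ 8 (mod 11).
Step 5: correct position 5: c_5 = r_5 − e = 9 − 8 ≡ 1 (mod 11). Hence c = [10, 6, 5, 9, 1].
  Check: interpolating c through the α_i gives m(x) = 7 + 9·x (degree < 2) with m(α_i) = c_i for every i, so c is indeed a codeword.


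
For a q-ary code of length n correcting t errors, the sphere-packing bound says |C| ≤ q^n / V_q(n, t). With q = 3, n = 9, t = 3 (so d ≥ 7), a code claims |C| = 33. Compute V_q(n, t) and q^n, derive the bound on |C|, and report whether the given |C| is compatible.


V_q(n, t) = 835, q^n = 19683, Hamming bound = 23, |C| = 33 > bound (violated).

Step 1: Compute V_q(n, t) = Σ_{j=0}^3 C(n, j) (q−1)^j.
  j = 0: C(9,0)·(2)^0 = 1·1 = 1.
  j = 1: C(9,1)·(2)^1 = 9·2 = 18.
  j = 2: C(9,2)·(2)^2 = 36·4 = 144.
  j = 3: C(9,3)·(2)^3 = 84·8 = 672.
  V_q(n, t) = 1 + 18 + 144 + 672 = 835.
Step 2: q^n = 3^9 = 19683.
Step 3: Hamming bound ⌊q^n / V_q(n,t)⌋ = ⌊19683/835⌋ = 23.
Step 4: Compare |C| = 33 to 23: violated.
The claimed |C| lies above the Hamming bound, so no 3-ary code of length 9 with d ≥ 7 can have 33 codewords.


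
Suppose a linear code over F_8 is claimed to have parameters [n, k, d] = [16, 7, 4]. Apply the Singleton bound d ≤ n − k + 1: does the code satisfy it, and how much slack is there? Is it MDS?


Singleton RHS = n − k + 1 = 10, slack = 6, bound satisfied, not MDS.

Singleton bound: d ≤ n − k + 1.
Here n = 16, k = 7, so n − k + 1 = 10.
Given d = 4, check d ≤ 10: YES.
Slack = (n − k + 1) − d = 6.
The code is NOT MDS (slack = 6 > 0).
Description: the claimed parameters are [16, 7, 4]_8; such a code would be non-MDS.


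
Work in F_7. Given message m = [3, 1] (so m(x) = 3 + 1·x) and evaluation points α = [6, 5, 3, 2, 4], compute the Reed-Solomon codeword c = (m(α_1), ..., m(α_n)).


c = [2, 1, 6, 5, 0]

Message polynomial: m(x) = 3 + 1·x (mod 7).
For each evaluation point α_i, compute m(α_i) mod 7:
  α_1 = 6: Horner steps 1 → 2, so m(6) = 2.
  α_2 = 5: Horner steps 1 → 1, so m(5) = 1.
  α_3 = 3: Horner steps 1 → 6, so m(3) = 6.
  α_4 = 2: Horner steps 1 → 5, so m(2) = 5.
  α_5 = 4: Horner steps 1 → 0, so m(4) = 0.
Codeword c = [2, 1, 6, 5, 0] ∈ F_7^5.


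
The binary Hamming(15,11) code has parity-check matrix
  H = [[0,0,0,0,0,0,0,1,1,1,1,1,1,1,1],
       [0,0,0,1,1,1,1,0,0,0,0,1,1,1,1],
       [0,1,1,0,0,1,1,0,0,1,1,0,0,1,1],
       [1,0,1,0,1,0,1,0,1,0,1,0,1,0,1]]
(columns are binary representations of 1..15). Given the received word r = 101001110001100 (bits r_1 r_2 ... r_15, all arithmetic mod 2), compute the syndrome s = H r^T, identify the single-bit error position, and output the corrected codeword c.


s = (1, 0, 1, 0)^T, error position = 10, corrected codeword c = 101001110101100

Compute s = H r^T mod 2 one row at a time:
  s_1 = 1 + 0 + 0 + 0 + 1 + 1 + 0 + 0 = 3 ≡ 1 (mod 2).
  s_2 = 0 + 0 + 1 + 1 + 1 + 1 + 0 + 0 = 4 ≡ 0 (mod 2).
  s_3 = 0 + 1 + 1 + 1 + 0 + 0 + 0 + 0 = 3 ≡ 1 (mod 2).
  s_4 = 1 + 1 + 0 + 1 + 0 + 0 + 1 + 0 = 4 ≡ 0 (mod 2).
s = (1, 0, 1, 0)^T — this equals column 10 of H (binary 1010), so error is at position 10.
Correct: flip bit 10 of r = 101001110001100 to get c = 101001110101100.


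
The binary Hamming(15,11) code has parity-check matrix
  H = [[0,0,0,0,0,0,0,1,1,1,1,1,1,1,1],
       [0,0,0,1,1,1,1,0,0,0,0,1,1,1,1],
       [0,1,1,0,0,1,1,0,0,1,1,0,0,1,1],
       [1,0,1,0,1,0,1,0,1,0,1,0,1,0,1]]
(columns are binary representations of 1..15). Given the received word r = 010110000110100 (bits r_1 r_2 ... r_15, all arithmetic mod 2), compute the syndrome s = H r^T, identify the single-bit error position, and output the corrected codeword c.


s = (1, 1, 1, 1)^T, error position = 15, corrected codeword c = 010110000110101

Compute s = H r^T mod 2 one row at a time:
  s_1 = 0 + 0 + 1 + 1 + 0 + 1 + 0 + 0 = 3 ≡ 1 (mod 2).
  s_2 = 1 + 1 + 0 + 0 + 0 + 1 + 0 + 0 = 3 ≡ 1 (mod 2).
  s_3 = 1 + 0 + 0 + 0 + 1 + 1 + 0 + 0 = 3 ≡ 1 (mod 2).
  s_4 = 0 + 0 + 1 + 0 + 0 + 1 + 1 + 0 = 3 ≡ 1 (mod 2).
s = (1, 1, 1, 1)^T — this equals column 15 of H (binary 1111), so error is at position 15.
Correct: flip bit 15 of r = 010110000110100 to get c = 010110000110101.


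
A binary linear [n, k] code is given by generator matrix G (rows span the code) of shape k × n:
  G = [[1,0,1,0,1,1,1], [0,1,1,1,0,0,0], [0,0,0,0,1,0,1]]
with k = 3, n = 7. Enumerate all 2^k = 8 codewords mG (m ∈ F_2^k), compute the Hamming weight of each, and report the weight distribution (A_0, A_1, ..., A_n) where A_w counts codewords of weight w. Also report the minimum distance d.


Weight distribution: A_0 = 1, A_2 = 1, A_3 = 2, A_4 = 1, A_5 = 2, A_6 = 1. Minimum distance d = 2.

Enumerate all 2^3 = 8 messages m ∈ F_2^3.
For each, compute codeword c = mG in F_2^7, then tally its weight.
  m = 000 → c = 0000000, weight = 0.
  m = 100 → c = 1010111, weight = 5.
  m = 010 → c = 0111000, weight = 3.
  m = 110 → c = 1101111, weight = 6.
  m = 001 → c = 0000101, weight = 2.
  m = 101 → c = 1010010, weight = 3.
  m = 011 → c = 0111101, weight = 5.
  m = 111 → c = 1101010, weight = 4.
Tally weights:
  weight 0: 1 codewords.
  weight 2: 1 codewords.
  weight 3: 2 codewords.
  weight 4: 1 codewords.
  weight 5: 2 codewords.
  weight 6: 1 codewords.
Minimum distance d = smallest w > 0 with A_w > 0 = 2.
Sanity: Σ A_w = 8 = 2^3 = 8 ✓.


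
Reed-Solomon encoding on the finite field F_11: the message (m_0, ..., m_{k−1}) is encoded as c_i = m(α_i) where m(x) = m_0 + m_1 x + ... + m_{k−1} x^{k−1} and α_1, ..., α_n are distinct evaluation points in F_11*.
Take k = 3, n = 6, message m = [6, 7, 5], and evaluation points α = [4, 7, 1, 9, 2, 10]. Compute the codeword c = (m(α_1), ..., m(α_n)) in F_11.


c = [4, 3, 7, 1, 7, 4]

Message polynomial: m(x) = 6 + 7·x + 5·x^2 (mod 11).
For each evaluation point α_i, compute m(α_i) mod 11:
  α_1 = 4: Horner steps 5 → 5 → 4, so m(4) = 4.
  α_2 = 7: Horner steps 5 → 9 → 3, so m(7) = 3.
  α_3 = 1: Horner steps 5 → 1 → 7, so m(1) = 7.
  α_4 = 9: Horner steps 5 → 8 → 1, so m(9) = 1.
  α_5 = 2: Horner steps 5 → 6 → 7, so m(2) = 7.
  α_6 = 10: Horner steps 5 → 2 → 4, so m(10) = 4.
Codeword c = [4, 3, 7, 1, 7, 4] ∈ F_11^6.


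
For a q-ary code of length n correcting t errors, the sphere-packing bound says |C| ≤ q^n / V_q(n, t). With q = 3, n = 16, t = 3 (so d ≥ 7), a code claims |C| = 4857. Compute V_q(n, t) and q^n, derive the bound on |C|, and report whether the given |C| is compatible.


V_q(n, t) = 4993, q^n = 43046721, Hamming bound = 8621, |C| = 4857 ≤ bound (satisfied).

Step 1: Compute V_q(n, t) = Σ_{j=0}^3 C(n, j) (q−1)^j.
  j = 0: C(16,0)·(2)^0 = 1·1 = 1.
  j = 1: C(16,1)·(2)^1 = 16·2 = 32.
  j = 2: C(16,2)·(2)^2 = 120·4 = 480.
  j = 3: C(16,3)·(2)^3 = 560·8 = 4480.
  V_q(n, t) = 1 + 32 + 480 + 4480 = 4993.
Step 2: q^n = 3^16 = 43046721.
Step 3: Hamming bound ⌊q^n / V_q(n,t)⌋ = ⌊43046721/4993⌋ = 8621.
Step 4: Compare |C| = 4857 to 8621: satisfied.
The claimed |C| lies below the Hamming bound.


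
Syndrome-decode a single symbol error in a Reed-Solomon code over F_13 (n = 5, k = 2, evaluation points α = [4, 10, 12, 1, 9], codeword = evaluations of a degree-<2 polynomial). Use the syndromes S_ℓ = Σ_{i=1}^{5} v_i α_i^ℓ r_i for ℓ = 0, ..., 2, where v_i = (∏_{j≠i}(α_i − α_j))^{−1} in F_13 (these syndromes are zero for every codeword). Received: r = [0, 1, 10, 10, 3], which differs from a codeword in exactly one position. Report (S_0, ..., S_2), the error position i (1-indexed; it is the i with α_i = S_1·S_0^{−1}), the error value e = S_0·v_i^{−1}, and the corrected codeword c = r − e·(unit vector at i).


S = (3, 3, 3), error at position 4, error magnitude e = 4, c = [0, 1, 10, 6, 3].

Step 1: column multipliers v_i = (∏_{j≠i}(α_i − α_j))^{−1} mod 13.
  i = 1 (α = 4): (4−10)(4−12)(4−1)(4−9) = (−6)·(−8)·3·(−5) = −720 ≡ 8, so v_1 = 8^{−1} = 5 (mod 13).
  i = 2 (α = 10): (10−4)(10−12)(10−1)(10−9) = 6·(−2)·9·1 = −108 ≡ 9, so v_2 = 9^{−1} = 3 (mod 13).
  i = 3 (α = 12): (12−4)(12−10)(12−1)(12−9) = 8·2·11·3 = 528 ≡ 8, so v_3 = 8^{−1} = 5 (mod 13).
  i = 4 (α = 1): (1−4)(1−10)(1−12)(1−9) = (−3)·(−9)·(−11)·(−8) = 2376 ≡ 10, so v_4 = 10^{−1} = 4 (mod 13).
  i = 5 (α = 9): (9−4)(9−10)(9−12)(9−1) = 5·(−1)·(−3)·8 = 120 ≡ 3, so v_5 = 3^{−1} = 9 (mod 13).
  v = [5, 3, 5, 4, 9].
Step 2: syndromes of r = [0, 1, 10, 10, 3] (all sums mod 13).
  S_0 = Σ v_i r_i = 5·0 + 3·1 + 5·10 + 4·10 + 9·3 = 120 ≡ 3.
  S_1 = Σ v_i α_i r_i = 5·4·0 + 3·10·1 + 5·12·10 + 4·1·10 + 9·9·3 = 913 ≡ 3.
  α_i^2 mod 13 = [3, 9, 1, 1, 3].
  S_2 = Σ v_i α_i^2 r_i = 5·3·0 + 3·9·1 + 5·1·10 + 4·1·10 + 9·3·3 = 198 ≡ 3.
  S = (3, 3, 3) ≠ 0, so r is not a codeword (an error is present).
Step 3: locate the error. For a single error e at position i, S_ℓ = v_i·e·α_i^ℓ, so α_err = S_1/S_0.
  S_0^{−1} = 3^{−1} = 9 (mod 13), so α_err = 3·9 = 27 ≡ 1 = α_4. Error position i = 4.
  Consistency check: S_2/S_1 = 3·9 = 27 ≡ 1 = α_err ✓ (single-error assumption holds).
Step 4: error magnitude e = S_0/v_4 = S_0·∏_{j≠4}(α_4 − α_j) = 3·10 = 30 ≡ 4 (mod 13).
Step 5: correct position 4: c_4 = r_4 − e = 10 − 4 ≡ 6 (mod 13). Hence c = [0, 1, 10, 6, 3].
  Check: interpolating c through the α_i gives m(x) = 8 + 11·x (degree < 2) with m(α_i) = c_i for every i, so c is indeed a codeword.


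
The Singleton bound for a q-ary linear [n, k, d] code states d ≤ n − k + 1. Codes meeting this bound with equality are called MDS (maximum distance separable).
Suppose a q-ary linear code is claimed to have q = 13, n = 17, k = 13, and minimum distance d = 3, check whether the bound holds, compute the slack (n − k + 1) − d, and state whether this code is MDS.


Singleton RHS = n − k + 1 = 5, slack = 2, bound satisfied, not MDS.

Singleton bound: d ≤ n − k + 1.
Here n = 17, k = 13, so n − k + 1 = 5.
Given d = 3, check d ≤ 5: YES.
Slack = (n − k + 1) − d = 2.
The code is NOT MDS (slack = 2 > 0).
Description: the claimed parameters are [17, 13, 3]_13; such a code would be non-MDS.


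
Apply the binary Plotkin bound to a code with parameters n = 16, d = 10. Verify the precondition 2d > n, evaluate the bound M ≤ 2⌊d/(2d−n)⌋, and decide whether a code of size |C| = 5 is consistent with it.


Plotkin bound M ≤ 4; given |C| = 5 > bound (violated).

Check applicability: 2d = 20, n = 16.
2d − n = 4 > 0, so Plotkin applies.
Compute d/(2d−n) = 10/4 ≈ 2.5000.
⌊d/(2d−n)⌋ = 2.
Plotkin bound: M ≤ 2·2 = 4.
Given |C| = 5, check: VIOLATED.
This |C| is above the Plotkin bound, so no binary code with n = 16, d = 10 and 5 codewords exists.


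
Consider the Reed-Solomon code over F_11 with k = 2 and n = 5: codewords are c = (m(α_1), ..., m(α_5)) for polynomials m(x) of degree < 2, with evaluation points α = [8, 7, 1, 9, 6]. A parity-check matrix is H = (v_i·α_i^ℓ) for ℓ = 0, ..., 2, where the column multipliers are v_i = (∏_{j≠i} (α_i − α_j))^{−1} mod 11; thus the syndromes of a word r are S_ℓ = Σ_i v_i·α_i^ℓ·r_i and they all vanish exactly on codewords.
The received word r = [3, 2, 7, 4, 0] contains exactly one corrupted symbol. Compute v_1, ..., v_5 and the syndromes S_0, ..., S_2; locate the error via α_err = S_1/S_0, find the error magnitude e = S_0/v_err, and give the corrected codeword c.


S = (7, 9, 10), error at position 5, error magnitude e = 10, c = [3, 2, 7, 4, 1].

Step 1: column multipliers v_i = (∏_{j≠i}(α_i − α_j))^{−1} mod 11.
  i = 1 (α = 8): (8−7)(8−1)(8−9)(8−6) = 1·7·(−1)·2 = −14 ≡ 8, so v_1 = 8^{−1} = 7 (mod 11).
  i = 2 (α = 7): (7−8)(7−1)(7−9)(7−6) = (−1)·6·(−2)·1 = 12 ≡ 1, so v_2 = 1^{−1} = 1 (mod 11).
  i = 3 (α = 1): (1−8)(1−7)(1−9)(1−6) = (−7)·(−6)·(−8)·(−5) = 1680 ≡ 8, so v_3 = 8^{−1} = 7 (mod 11).
  i = 4 (α = 9): (9−8)(9−7)(9−1)(9−6) = 1·2·8·3 = 48 ≡ 4, so v_4 = 4^{−1} = 3 (mod 11).
  i = 5 (α = 6): (6−8)(6−7)(6−1)(6−9) = (−2)·(−1)·5·(−3) = −30 ≡ 3, so v_5 = 3^{−1} = 4 (mod 11).
  v = [7, 1, 7, 3, 4].
Step 2: syndromes of r = [3, 2, 7, 4, 0] (all sums mod 11).
  S_0 = Σ v_i r_i = 7·3 + 1·2 + 7·7 + 3·4 + 4·0 = 84 ≡ 7.
  S_1 = Σ v_i α_i r_i = 7·8·3 + 1·7·2 + 7·1·7 + 3·9·4 + 4·6·0 = 339 ≡ 9.
  α_i^2 mod 11 = [9, 5, 1, 4, 3].
  S_2 = Σ v_i α_i^2 r_i = 7·9·3 + 1·5·2 + 7·1·7 + 3·4·4 + 4·3·0 = 296 ≡ 10.
  S = (7, 9, 10) ≠ 0, so r is not a codeword (an error is present).
Step 3: locate the error. For a single error e at position i, S_ℓ = v_i·e·α_i^ℓ, so α_err = S_1/S_0.
  S_0^{−1} = 7^{−1} = 8 (mod 11), so α_err = 9·8 = 72 ≡ 6 = α_5. Error position i = 5.
  Consistency check: S_2/S_1 = 10·5 = 50 ≡ 6 = α_err ✓ (single-error assumption holds).
Step 4: error magnitude e = S_0/v_5 = S_0·∏_{j≠5}(α_5 − α_j) = 7·3 = 21 ≡ 10 (mod 11).
Step 5: correct position 5: c_5 = r_5 − e = 0 − 10 ≡ 1 (mod 11). Hence c = [3, 2, 7, 4, 1].
  Check: interpolating c through the α_i gives m(x) = 6 + 1·x (degree < 2) with m(α_i) = c_i for every i, so c is indeed a codeword.


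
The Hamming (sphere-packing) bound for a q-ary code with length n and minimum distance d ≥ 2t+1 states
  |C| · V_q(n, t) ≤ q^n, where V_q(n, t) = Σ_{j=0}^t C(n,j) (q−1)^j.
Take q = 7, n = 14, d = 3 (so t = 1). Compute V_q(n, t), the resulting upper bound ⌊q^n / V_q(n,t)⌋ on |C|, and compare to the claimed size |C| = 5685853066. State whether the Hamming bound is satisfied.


V_q(n, t) = 85, q^n = 678223072849, Hamming bound = 7979094974, |C| = 5685853066 ≤ bound (satisfied).

Step 1: Compute V_q(n, t) = Σ_{j=0}^1 C(n, j) (q−1)^j.
  j = 0: C(14,0)·(6)^0 = 1·1 = 1.
  j = 1: C(14,1)·(6)^1 = 14·6 = 84.
  V_q(n, t) = 1 + 84 = 85.
Step 2: q^n = 7^14 = 678223072849.
Step 3: Hamming bound ⌊q^n / V_q(n,t)⌋ = ⌊678223072849/85⌋ = 7979094974.
Step 4: Compare |C| = 5685853066 to 7979094974: satisfied.
The claimed |C| lies below the Hamming bound.


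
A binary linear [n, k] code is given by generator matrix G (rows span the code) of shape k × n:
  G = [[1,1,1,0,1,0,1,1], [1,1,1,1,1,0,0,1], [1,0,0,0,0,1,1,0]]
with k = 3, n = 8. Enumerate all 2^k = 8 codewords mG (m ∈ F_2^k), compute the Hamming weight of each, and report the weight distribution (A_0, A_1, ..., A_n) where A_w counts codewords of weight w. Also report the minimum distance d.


Weight distribution: A_0 = 1, A_2 = 1, A_3 = 2, A_5 = 1, A_6 = 2, A_7 = 1. Minimum distance d = 2.

Enumerate all 2^3 = 8 messages m ∈ F_2^3.
For each, compute codeword c = mG in F_2^8, then tally its weight.
  m = 000 → c = 00000000, weight = 0.
  m = 100 → c = 11101011, weight = 6.
  m = 010 → c = 11111001, weight = 6.
  m = 110 → c = 00010010, weight = 2.
  m = 001 → c = 10000110, weight = 3.
  m = 101 → c = 01101101, weight = 5.
  m = 011 → c = 01111111, weight = 7.
  m = 111 → c = 10010100, weight = 3.
Tally weights:
  weight 0: 1 codewords.
  weight 2: 1 codewords.
  weight 3: 2 codewords.
  weight 5: 1 codewords.
  weight 6: 2 codewords.
  weight 7: 1 codewords.
Minimum distance d = smallest w > 0 with A_w > 0 = 2.
Sanity: Σ A_w = 8 = 2^3 = 8 ✓.


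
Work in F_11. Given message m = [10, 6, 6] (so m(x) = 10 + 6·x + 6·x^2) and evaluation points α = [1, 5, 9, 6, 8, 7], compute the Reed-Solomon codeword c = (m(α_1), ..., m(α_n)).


c = [0, 3, 0, 9, 2, 5]

Message polynomial: m(x) = 10 + 6·x + 6·x^2 (mod 11).
For each evaluation point α_i, compute m(α_i) mod 11:
  α_1 = 1: Horner steps 6 → 1 → 0, so m(1) = 0.
  α_2 = 5: Horner steps 6 → 3 → 3, so m(5) = 3.
  α_3 = 9: Horner steps 6 → 5 → 0, so m(9) = 0.
  α_4 = 6: Horner steps 6 → 9 → 9, so m(6) = 9.
  α_5 = 8: Horner steps 6 → 10 → 2, so m(8) = 2.
  α_6 = 7: Horner steps 6 → 4 → 5, so m(7) = 5.
Codeword c = [0, 3, 0, 9, 2, 5] ∈ F_11^6.


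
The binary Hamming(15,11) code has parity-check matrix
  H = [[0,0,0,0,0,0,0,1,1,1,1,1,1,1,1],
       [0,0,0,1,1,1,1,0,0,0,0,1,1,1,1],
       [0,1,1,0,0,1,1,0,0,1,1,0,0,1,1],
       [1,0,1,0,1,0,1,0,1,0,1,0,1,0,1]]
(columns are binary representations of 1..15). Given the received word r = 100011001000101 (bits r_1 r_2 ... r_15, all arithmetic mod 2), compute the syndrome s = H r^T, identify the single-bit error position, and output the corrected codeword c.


s = (1, 0, 0, 1)^T, error position = 9, corrected codeword c = 100011000000101

Compute s = H r^T mod 2 one row at a time:
  s_1 = 0 + 1 + 0 + 0 + 0 + 1 + 0 + 1 = 3 ≡ 1 (mod 2).
  s_2 = 0 + 1 + 1 + 0 + 0 + 1 + 0 + 1 = 4 ≡ 0 (mod 2).
  s_3 = 0 + 0 + 1 + 0 + 0 + 0 + 0 + 1 = 2 ≡ 0 (mod 2).
  s_4 = 1 + 0 + 1 + 0 + 1 + 0 + 1 + 1 = 5 ≡ 1 (mod 2).
s = (1, 0, 0, 1)^T — this equals column 9 of H (binary 1001), so error is at position 9.
Correct: flip bit 9 of r = 100011001000101 to get c = 100011000000101.


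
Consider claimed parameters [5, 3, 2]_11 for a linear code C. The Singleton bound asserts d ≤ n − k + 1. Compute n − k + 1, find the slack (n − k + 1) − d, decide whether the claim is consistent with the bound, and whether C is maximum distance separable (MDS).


Singleton RHS = n − k + 1 = 3, slack = 1, bound satisfied, not MDS.

Singleton bound: d ≤ n − k + 1.
Here n = 5, k = 3, so n − k + 1 = 3.
Given d = 2, check d ≤ 3: YES.
Slack = (n − k + 1) − d = 1.
The code is NOT MDS (slack = 1 > 0).
Description: the claimed parameters are [5, 3, 2]_11; such a code would be non-MDS.


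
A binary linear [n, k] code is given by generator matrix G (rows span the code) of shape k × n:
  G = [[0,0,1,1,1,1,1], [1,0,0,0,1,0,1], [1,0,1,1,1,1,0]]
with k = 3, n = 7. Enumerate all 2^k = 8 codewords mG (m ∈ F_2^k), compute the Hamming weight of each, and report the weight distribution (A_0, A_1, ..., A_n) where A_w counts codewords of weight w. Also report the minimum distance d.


Weight distribution: A_0 = 1, A_1 = 1, A_2 = 1, A_3 = 1, A_4 = 2, A_5 = 2. Minimum distance d = 1.

Enumerate all 2^3 = 8 messages m ∈ F_2^3.
For each, compute codeword c = mG in F_2^7, then tally its weight.
  m = 000 → c = 0000000, weight = 0.
  m = 100 → c = 0011111, weight = 5.
  m = 010 → c = 1000101, weight = 3.
  m = 110 → c = 1011010, weight = 4.
  m = 001 → c = 1011110, weight = 5.
  m = 101 → c = 1000001, weight = 2.
  m = 011 → c = 0011011, weight = 4.
  m = 111 → c = 0000100, weight = 1.
Tally weights:
  weight 0: 1 codewords.
  weight 1: 1 codewords.
  weight 2: 1 codewords.
  weight 3: 1 codewords.
  weight 4: 2 codewords.
  weight 5: 2 codewords.
Minimum distance d = smallest w > 0 with A_w > 0 = 1.
Sanity: Σ A_w = 8 = 2^3 = 8 ✓.


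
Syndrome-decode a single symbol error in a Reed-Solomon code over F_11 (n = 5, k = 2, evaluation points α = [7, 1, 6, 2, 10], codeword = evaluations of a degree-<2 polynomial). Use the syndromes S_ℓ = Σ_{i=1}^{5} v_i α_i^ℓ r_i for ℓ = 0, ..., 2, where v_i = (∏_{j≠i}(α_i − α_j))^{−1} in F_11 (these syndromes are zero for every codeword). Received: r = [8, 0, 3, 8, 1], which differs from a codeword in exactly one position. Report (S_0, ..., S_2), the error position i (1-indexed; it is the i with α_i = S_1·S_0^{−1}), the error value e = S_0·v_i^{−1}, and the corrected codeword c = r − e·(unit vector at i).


S = (5, 10, 9), error at position 4, error magnitude e = 3, c = [8, 0, 3, 5, 1].

Step 1: column multipliers v_i = (∏_{j≠i}(α_i − α_j))^{−1} mod 11.
  i = 1 (α = 7): (7−1)(7−6)(7−2)(7−10) = 6·1·5·(−3) = −90 ≡ 9, so v_1 = 9^{−1} = 5 (mod 11).
  i = 2 (α = 1): (1−7)(1−6)(1−2)(1−10) = (−6)·(−5)·(−1)·(−9) = 270 ≡ 6, so v_2 = 6^{−1} = 2 (mod 11).
  i = 3 (α = 6): (6−7)(6−1)(6−2)(6−10) = (−1)·5·4·(−4) = 80 ≡ 3, so v_3 = 3^{−1} = 4 (mod 11).
  i = 4 (α = 2): (2−7)(2−1)(2−6)(2−10) = (−5)·1·(−4)·(−8) = −160 ≡ 5, so v_4 = 5^{−1} = 9 (mod 11).
  i = 5 (α = 10): (10−7)(10−1)(10−6)(10−2) = 3·9·4·8 = 864 ≡ 6, so v_5 = 6^{−1} = 2 (mod 11).
  v = [5, 2, 4, 9, 2].
Step 2: syndromes of r = [8, 0, 3, 8, 1] (all sums mod 11).
  S_0 = Σ v_i r_i = 5·8 + 2·0 + 4·3 + 9·8 + 2·1 = 126 ≡ 5.
  S_1 = Σ v_i α_i r_i = 5·7·8 + 2·1·0 + 4·6·3 + 9·2·8 + 2·10·1 = 516 ≡ 10.
  α_i^2 mod 11 = [5, 1, 3, 4, 1].
  S_2 = Σ v_i α_i^2 r_i = 5·5·8 + 2·1·0 + 4·3·3 + 9·4·8 + 2·1·1 = 526 ≡ 9.
  S = (5, 10, 9) ≠ 0, so r is not a codeword (an error is present).
Step 3: locate the error. For a single error e at position i, S_ℓ = v_i·e·α_i^ℓ, so α_err = S_1/S_0.
  S_0^{−1} = 5^{−1} = 9 (mod 11), so α_err = 10·9 = 90 ≡ 2 = α_4. Error position i = 4.
  Consistency check: S_2/S_1 = 9·10 = 90 ≡ 2 = α_err ✓ (single-error assumption holds).
Step 4: error magnitude e = S_0/v_4 = S_0·∏_{j≠4}(α_4 − α_j) = 5·5 = 25 ≡ 3 (mod 11).
Step 5: correct position 4: c_4 = r_4 − e = 8 − 3 ≡ 5 (mod 11). Hence c = [8, 0, 3, 5, 1].
  Check: interpolating c through the α_i gives m(x) = 6 + 5·x (degree < 2) with m(α_i) = c_i for every i, so c is indeed a codeword.


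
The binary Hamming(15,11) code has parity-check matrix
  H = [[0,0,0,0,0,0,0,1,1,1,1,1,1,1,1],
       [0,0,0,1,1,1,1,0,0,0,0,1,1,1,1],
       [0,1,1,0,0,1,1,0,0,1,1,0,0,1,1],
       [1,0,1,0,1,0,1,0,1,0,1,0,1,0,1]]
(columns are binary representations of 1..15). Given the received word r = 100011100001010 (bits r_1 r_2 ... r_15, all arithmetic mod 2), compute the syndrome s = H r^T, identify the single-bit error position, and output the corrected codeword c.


s = (0, 1, 1, 1)^T, error position = 7, corrected codeword c = 100011000001010

Compute s = H r^T mod 2 one row at a time:
  s_1 = 0 + 0 + 0 + 0 + 1 + 0 + 1 + 0 = 2 ≡ 0 (mod 2).
  s_2 = 0 + 1 + 1 + 1 + 1 + 0 + 1 + 0 = 5 ≡ 1 (mod 2).
  s_3 = 0 + 0 + 1 + 1 + 0 + 0 + 1 + 0 = 3 ≡ 1 (mod 2).
  s_4 = 1 + 0 + 1 + 1 + 0 + 0 + 0 + 0 = 3 ≡ 1 (mod 2).
s = (0, 1, 1, 1)^T — this equals column 7 of H (binary 0111), so error is at position 7.
Correct: flip bit 7 of r = 100011100001010 to get c = 100011000001010.


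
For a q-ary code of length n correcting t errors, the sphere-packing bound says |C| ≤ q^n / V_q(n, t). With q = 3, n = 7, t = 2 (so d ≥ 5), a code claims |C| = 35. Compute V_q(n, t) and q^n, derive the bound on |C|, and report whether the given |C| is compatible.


V_q(n, t) = 99, q^n = 2187, Hamming bound = 22, |C| = 35 > bound (violated).

Step 1: Compute V_q(n, t) = Σ_{j=0}^2 C(n, j) (q−1)^j.
  j = 0: C(7,0)·(2)^0 = 1·1 = 1.
  j = 1: C(7,1)·(2)^1 = 7·2 = 14.
  j = 2: C(7,2)·(2)^2 = 21·4 = 84.
  V_q(n, t) = 1 + 14 + 84 = 99.
Step 2: q^n = 3^7 = 2187.
Step 3: Hamming bound ⌊q^n / V_q(n,t)⌋ = ⌊2187/99⌋ = 22.
Step 4: Compare |C| = 35 to 22: violated.
The claimed |C| lies above the Hamming bound, so no 3-ary code of length 7 with d ≥ 5 can have 35 codewords.


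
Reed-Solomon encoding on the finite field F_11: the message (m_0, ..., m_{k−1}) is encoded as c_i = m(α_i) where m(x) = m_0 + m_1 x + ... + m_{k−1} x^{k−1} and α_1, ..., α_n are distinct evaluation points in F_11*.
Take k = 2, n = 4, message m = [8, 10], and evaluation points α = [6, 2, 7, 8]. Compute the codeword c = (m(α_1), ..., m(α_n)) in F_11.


c = [2, 6, 1, 0]

Message polynomial: m(x) = 8 + 10·x (mod 11).
For each evaluation point α_i, compute m(α_i) mod 11:
  α_1 = 6: Horner steps 10 → 2, so m(6) = 2.
  α_2 = 2: Horner steps 10 → 6, so m(2) = 6.
  α_3 = 7: Horner steps 10 → 1, so m(7) = 1.
  α_4 = 8: Horner steps 10 → 0, so m(8) = 0.
Codeword c = [2, 6, 1, 0] ∈ F_11^4.


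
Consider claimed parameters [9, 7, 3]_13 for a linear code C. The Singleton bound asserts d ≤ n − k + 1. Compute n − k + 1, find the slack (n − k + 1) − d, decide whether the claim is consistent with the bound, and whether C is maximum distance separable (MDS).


Singleton RHS = n − k + 1 = 3, slack = 0, bound satisfied, MDS.

Singleton bound: d ≤ n − k + 1.
Here n = 9, k = 7, so n − k + 1 = 3.
Given d = 3, check d ≤ 3: YES.
Slack = (n − k + 1) − d = 0.
The code is MDS (slack = 0).
Description: the claimed parameters are [9, 7, 3]_13; such a code would be MDS (meets Singleton bound).


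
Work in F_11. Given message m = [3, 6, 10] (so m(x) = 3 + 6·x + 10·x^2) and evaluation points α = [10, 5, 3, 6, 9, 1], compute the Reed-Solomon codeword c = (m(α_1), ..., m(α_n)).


c = [7, 8, 1, 3, 9, 8]

Message polynomial: m(x) = 3 + 6·x + 10·x^2 (mod 11).
For each evaluation point α_i, compute m(α_i) mod 11:
  α_1 = 10: Horner steps 10 → 7 → 7, so m(10) = 7.
  α_2 = 5: Horner steps 10 → 1 → 8, so m(5) = 8.
  α_3 = 3: Horner steps 10 → 3 → 1, so m(3) = 1.
  α_4 = 6: Horner steps 10 → 0 → 3, so m(6) = 3.
  α_5 = 9: Horner steps 10 → 8 → 9, so m(9) = 9.
  α_6 = 1: Horner steps 10 → 5 → 8, so m(1) = 8.
Codeword c = [7, 8, 1, 3, 9, 8] ∈ F_11^6.


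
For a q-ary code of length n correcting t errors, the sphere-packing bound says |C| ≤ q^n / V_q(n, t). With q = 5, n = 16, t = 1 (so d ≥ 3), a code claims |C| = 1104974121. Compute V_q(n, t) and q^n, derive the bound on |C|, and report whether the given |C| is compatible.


V_q(n, t) = 65, q^n = 152587890625, Hamming bound = 2347506009, |C| = 1104974121 ≤ bound (satisfied).

Step 1: Compute V_q(n, t) = Σ_{j=0}^1 C(n, j) (q−1)^j.
  j = 0: C(16,0)·(4)^0 = 1·1 = 1.
  j = 1: C(16,1)·(4)^1 = 16·4 = 64.
  V_q(n, t) = 1 + 64 = 65.
Step 2: q^n = 5^16 = 152587890625.
Step 3: Hamming bound ⌊q^n / V_q(n,t)⌋ = ⌊152587890625/65⌋ = 2347506009.
Step 4: Compare |C| = 1104974121 to 2347506009: satisfied.
The claimed |C| lies below the Hamming bound.


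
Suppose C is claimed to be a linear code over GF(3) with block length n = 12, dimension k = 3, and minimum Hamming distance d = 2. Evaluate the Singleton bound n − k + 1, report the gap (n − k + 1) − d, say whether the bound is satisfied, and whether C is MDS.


Singleton RHS = n − k + 1 = 10, slack = 8, bound satisfied, not MDS.

Singleton bound: d ≤ n − k + 1.
Here n = 12, k = 3, so n − k + 1 = 10.
Given d = 2, check d ≤ 10: YES.
Slack = (n − k + 1) − d = 8.
The code is NOT MDS (slack = 8 > 0).
Description: the claimed parameters are [12, 3, 2]_3; such a code would be non-MDS.


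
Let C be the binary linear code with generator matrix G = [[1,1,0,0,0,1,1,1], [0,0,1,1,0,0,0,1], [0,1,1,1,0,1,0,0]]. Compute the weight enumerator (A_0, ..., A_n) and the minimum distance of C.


Weight distribution: A_0 = 1, A_2 = 1, A_3 = 2, A_4 = 1, A_5 = 2, A_6 = 1. Minimum distance d = 2.

Enumerate all 2^3 = 8 messages m ∈ F_2^3.
For each, compute codeword c = mG in F_2^8, then tally its weight.
  m = 000 → c = 00000000, weight = 0.
  m = 100 → c = 11000111, weight = 5.
  m = 010 → c = 00110001, weight = 3.
  m = 110 → c = 11110110, weight = 6.
  m = 001 → c = 01110100, weight = 4.
  m = 101 → c = 10110011, weight = 5.
  m = 011 → c = 01000101, weight = 3.
  m = 111 → c = 10000010, weight = 2.
Tally weights:
  weight 0: 1 codewords.
  weight 2: 1 codewords.
  weight 3: 2 codewords.
  weight 4: 1 codewords.
  weight 5: 2 codewords.
  weight 6: 1 codewords.
Minimum distance d = smallest w > 0 with A_w > 0 = 2.
Sanity: Σ A_w = 8 = 2^3 = 8 ✓.


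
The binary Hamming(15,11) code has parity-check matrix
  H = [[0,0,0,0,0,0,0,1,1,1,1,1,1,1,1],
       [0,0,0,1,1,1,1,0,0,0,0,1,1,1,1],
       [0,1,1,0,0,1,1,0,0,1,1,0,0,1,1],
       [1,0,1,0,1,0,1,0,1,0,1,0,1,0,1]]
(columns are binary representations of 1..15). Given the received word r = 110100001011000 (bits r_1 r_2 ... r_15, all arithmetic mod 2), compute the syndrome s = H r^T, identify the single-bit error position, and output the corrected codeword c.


s = (1, 0, 0, 1)^T, error position = 9, corrected codeword c = 110100000011000

Compute s = H r^T mod 2 one row at a time:
  s_1 = 0 + 1 + 0 + 1 + 1 + 0 + 0 + 0 = 3 ≡ 1 (mod 2).
  s_2 = 1 + 0 + 0 + 0 + 1 + 0 + 0 + 0 = 2 ≡ 0 (mod 2).
  s_3 = 1 + 0 + 0 + 0 + 0 + 1 + 0 + 0 = 2 ≡ 0 (mod 2).
  s_4 = 1 + 0 + 0 + 0 + 1 + 1 + 0 + 0 = 3 ≡ 1 (mod 2).
s = (1, 0, 0, 1)^T — this equals column 9 of H (binary 1001), so error is at position 9.
Correct: flip bit 9 of r = 110100001011000 to get c = 110100000011000.


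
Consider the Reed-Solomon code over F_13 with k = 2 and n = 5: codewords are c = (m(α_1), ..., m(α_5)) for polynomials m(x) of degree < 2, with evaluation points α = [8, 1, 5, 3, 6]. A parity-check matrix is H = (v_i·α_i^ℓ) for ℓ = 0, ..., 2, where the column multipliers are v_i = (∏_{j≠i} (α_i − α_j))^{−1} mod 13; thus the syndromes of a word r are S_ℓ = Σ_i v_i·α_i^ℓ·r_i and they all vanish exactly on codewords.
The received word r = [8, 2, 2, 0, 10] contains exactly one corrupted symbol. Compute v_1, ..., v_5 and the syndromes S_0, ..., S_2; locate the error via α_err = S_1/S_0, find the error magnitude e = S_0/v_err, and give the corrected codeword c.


S = (11, 3, 2), error at position 3, error magnitude e = 4, c = [8, 2, 11, 0, 10].

Step 1: column multipliers v_i = (∏_{j≠i}(α_i − α_j))^{−1} mod 13.
  i = 1 (α = 8): (8−1)(8−5)(8−3)(8−6) = 7·3·5·2 = 210 ≡ 2, so v_1 = 2^{−1} = 7 (mod 13).
  i = 2 (α = 1): (1−8)(1−5)(1−3)(1−6) = (−7)·(−4)·(−2)·(−5) = 280 ≡ 7, so v_2 = 7^{−1} = 2 (mod 13).
  i = 3 (α = 5): (5−8)(5−1)(5−3)(5−6) = (−3)·4·2·(−1) = 24 ≡ 11, so v_3 = 11^{−1} = 6 (mod 13).
  i = 4 (α = 3): (3−8)(3−1)(3−5)(3−6) = (−5)·2·(−2)·(−3) = −60 ≡ 5, so v_4 = 5^{−1} = 8 (mod 13).
  i = 5 (α = 6): (6−8)(6−1)(6−5)(6−3) = (−2)·5·1·3 = −30 ≡ 9, so v_5 = 9^{−1} = 3 (mod 13).
  v = [7, 2, 6, 8, 3].
Step 2: syndromes of r = [8, 2, 2, 0, 10] (all sums mod 13).
  S_0 = Σ v_i r_i = 7·8 + 2·2 + 6·2 + 8·0 + 3·10 = 102 ≡ 11.
  S_1 = Σ v_i α_i r_i = 7·8·8 + 2·1·2 + 6·5·2 + 8·3·0 + 3·6·10 = 692 ≡ 3.
  α_i^2 mod 13 = [12, 1, 12, 9, 10].
  S_2 = Σ v_i α_i^2 r_i = 7·12·8 + 2·1·2 + 6·12·2 + 8·9·0 + 3·10·10 = 1120 ≡ 2.
  S = (11, 3, 2) ≠ 0, so r is not a codeword (an error is present).
Step 3: locate the error. For a single error e at position i, S_ℓ = v_i·e·α_i^ℓ, so α_err = S_1/S_0.
  S_0^{−1} = 11^{−1} = 6 (mod 13), so α_err = 3·6 = 18 ≡ 5 = α_3. Error position i = 3.
  Consistency check: S_2/S_1 = 2·9 = 18 ≡ 5 = α_err ✓ (single-error assumption holds).
Step 4: error magnitude e = S_0/v_3 = S_0·∏_{j≠3}(α_3 − α_j) = 11·11 = 121 ≡ 4 (mod 13).
Step 5: correct position 3: c_3 = r_3 − e = 2 − 4 ≡ 11 (mod 13). Hence c = [8, 2, 11, 0, 10].
  Check: interpolating c through the α_i gives m(x) = 3 + 12·x (degree < 2) with m(α_i) = c_i for every i, so c is indeed a codeword.


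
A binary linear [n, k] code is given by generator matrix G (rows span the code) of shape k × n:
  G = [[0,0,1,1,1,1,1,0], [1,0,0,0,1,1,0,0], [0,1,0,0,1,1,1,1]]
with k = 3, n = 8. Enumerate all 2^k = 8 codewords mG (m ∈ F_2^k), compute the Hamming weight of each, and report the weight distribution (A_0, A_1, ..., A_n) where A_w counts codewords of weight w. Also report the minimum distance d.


Weight distribution: A_0 = 1, A_3 = 1, A_4 = 3, A_5 = 2, A_7 = 1. Minimum distance d = 3.

Enumerate all 2^3 = 8 messages m ∈ F_2^3.
For each, compute codeword c = mG in F_2^8, then tally its weight.
  m = 000 → c = 00000000, weight = 0.
  m = 100 → c = 00111110, weight = 5.
  m = 010 → c = 10001100, weight = 3.
  m = 110 → c = 10110010, weight = 4.
  m = 001 → c = 01001111, weight = 5.
  m = 101 → c = 01110001, weight = 4.
  m = 011 → c = 11000011, weight = 4.
  m = 111 → c = 11111101, weight = 7.
Tally weights:
  weight 0: 1 codewords.
  weight 3: 1 codewords.
  weight 4: 3 codewords.
  weight 5: 2 codewords.
  weight 7: 1 codewords.
Minimum distance d = smallest w > 0 with A_w > 0 = 3.
Sanity: Σ A_w = 8 = 2^3 = 8 ✓.


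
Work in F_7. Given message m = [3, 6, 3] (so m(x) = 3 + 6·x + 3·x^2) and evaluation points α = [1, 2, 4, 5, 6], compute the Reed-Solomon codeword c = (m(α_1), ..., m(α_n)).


c = [5, 6, 5, 3, 0]

Message polynomial: m(x) = 3 + 6·x + 3·x^2 (mod 7).
For each evaluation point α_i, compute m(α_i) mod 7:
  α_1 = 1: Horner steps 3 → 2 → 5, so m(1) = 5.
  α_2 = 2: Horner steps 3 → 5 → 6, so m(2) = 6.
  α_3 = 4: Horner steps 3 → 4 → 5, so m(4) = 5.
  α_4 = 5: Horner steps 3 → 0 → 3, so m(5) = 3.
  α_5 = 6: Horner steps 3 → 3 → 0, so m(6) = 0.
Codeword c = [5, 6, 5, 3, 0] ∈ F_7^5.


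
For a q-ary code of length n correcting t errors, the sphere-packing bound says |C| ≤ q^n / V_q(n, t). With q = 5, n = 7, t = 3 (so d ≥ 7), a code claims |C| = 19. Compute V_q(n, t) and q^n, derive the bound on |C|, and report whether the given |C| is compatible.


V_q(n, t) = 2605, q^n = 78125, Hamming bound = 29, |C| = 19 ≤ bound (satisfied).

Step 1: Compute V_q(n, t) = Σ_{j=0}^3 C(n, j) (q−1)^j.
  j = 0: C(7,0)·(4)^0 = 1·1 = 1.
  j = 1: C(7,1)·(4)^1 = 7·4 = 28.
  j = 2: C(7,2)·(4)^2 = 21·16 = 336.
  j = 3: C(7,3)·(4)^3 = 35·64 = 2240.
  V_q(n, t) = 1 + 28 + 336 + 2240 = 2605.
Step 2: q^n = 5^7 = 78125.
Step 3: Hamming bound ⌊q^n / V_q(n,t)⌋ = ⌊78125/2605⌋ = 29.
Step 4: Compare |C| = 19 to 29: satisfied.
The claimed |C| lies below the Hamming bound.


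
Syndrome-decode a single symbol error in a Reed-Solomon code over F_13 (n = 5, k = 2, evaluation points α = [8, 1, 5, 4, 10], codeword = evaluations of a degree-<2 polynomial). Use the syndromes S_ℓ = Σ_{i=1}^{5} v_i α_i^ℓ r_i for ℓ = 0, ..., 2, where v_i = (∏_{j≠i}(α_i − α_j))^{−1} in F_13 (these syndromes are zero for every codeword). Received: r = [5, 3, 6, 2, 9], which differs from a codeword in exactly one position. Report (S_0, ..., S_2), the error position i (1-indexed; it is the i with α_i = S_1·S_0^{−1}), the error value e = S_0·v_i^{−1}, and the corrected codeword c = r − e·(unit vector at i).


S = (5, 11, 6), error at position 5, error magnitude e = 9, c = [5, 3, 6, 2, 0].

Step 1: column multipliers v_i = (∏_{j≠i}(α_i − α_j))^{−1} mod 13.
  i = 1 (α = 8): (8−1)(8−5)(8−4)(8−10) = 7·3·4·(−2) = −168 ≡ 1, so v_1 = 1^{−1} = 1 (mod 13).
  i = 2 (α = 1): (1−8)(1−5)(1−4)(1−10) = (−7)·(−4)·(−3)·(−9) = 756 ≡ 2, so v_2 = 2^{−1} = 7 (mod 13).
  i = 3 (α = 5): (5−8)(5−1)(5−4)(5−10) = (−3)·4·1·(−5) = 60 ≡ 8, so v_3 = 8^{−1} = 5 (mod 13).
  i = 4 (α = 4): (4−8)(4−1)(4−5)(4−10) = (−4)·3·(−1)·(−6) = −72 ≡ 6, so v_4 = 6^{−1} = 11 (mod 13).
  i = 5 (α = 10): (10−8)(10−1)(10−5)(10−4) = 2·9·5·6 = 540 ≡ 7, so v_5 = 7^{−1} = 2 (mod 13).
  v = [1, 7, 5, 11, 2].
Step 2: syndromes of r = [5, 3, 6, 2, 9] (all sums mod 13).
  S_0 = Σ v_i r_i = 1·5 + 7·3 + 5·6 + 11·2 + 2·9 = 96 ≡ 5.
  S_1 = Σ v_i α_i r_i = 1·8·5 + 7·1·3 + 5·5·6 + 11·4·2 + 2·10·9 = 479 ≡ 11.
  α_i^2 mod 13 = [12, 1, 12, 3, 9].
  S_2 = Σ v_i α_i^2 r_i = 1·12·5 + 7·1·3 + 5·12·6 + 11·3·2 + 2·9·9 = 669 ≡ 6.
  S = (5, 11, 6) ≠ 0, so r is not a codeword (an error is present).
Step 3: locate the error. For a single error e at position i, S_ℓ = v_i·e·α_i^ℓ, so α_err = S_1/S_0.
  S_0^{−1} = 5^{−1} = 8 (mod 13), so α_err = 11·8 = 88 ≡ 10 = α_5. Error position i = 5.
  Consistency check: S_2/S_1 = 6·6 = 36 ≡ 10 = α_err ✓ (single-error assumption holds).
Step 4: error magnitude e = S_0/v_5 = S_0·∏_{j≠5}(α_5 − α_j) = 5·7 = 35 ≡ 9 (mod 13).
Step 5: correct position 5: c_5 = r_5 − e = 9 − 9 ≡ 0 (mod 13). Hence c = [5, 3, 6, 2, 0].
  Check: interpolating c through the α_i gives m(x) = 12 + 4·x (degree < 2) with m(α_i) = c_i for every i, so c is indeed a codeword.


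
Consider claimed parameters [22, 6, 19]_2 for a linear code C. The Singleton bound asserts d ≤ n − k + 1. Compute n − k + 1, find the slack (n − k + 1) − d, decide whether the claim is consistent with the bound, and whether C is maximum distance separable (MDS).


Singleton RHS = n − k + 1 = 17, slack = -2, bound violated (no such code; not MDS).

Singleton bound: d ≤ n − k + 1.
Here n = 22, k = 6, so n − k + 1 = 17.
Given d = 19, check d ≤ 17: NO.
Slack = (n − k + 1) − d = -2.
The slack is negative: d = 19 exceeds n − k + 1 = 17 by 2, so the Singleton bound is violated and no linear [22, 6, 19]_2 code can exist. In particular it is not MDS (MDS requires d = n − k + 1 exactly).
Description: the claimed parameters are [22, 6, 19]_2; such a code would be impossible (violates the Singleton bound).


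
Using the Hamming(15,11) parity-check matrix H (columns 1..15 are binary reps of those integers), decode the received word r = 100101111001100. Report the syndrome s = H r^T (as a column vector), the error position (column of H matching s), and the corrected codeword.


s = (0, 1, 0, 0)^T, error position = 4, corrected codeword c = 100001111001100

Compute s = H r^T mod 2 one row at a time:
  s_1 = 1 + 1 + 0 + 0 + 1 + 1 + 0 + 0 = 4 ≡ 0 (mod 2).
  s_2 = 1 + 0 + 1 + 1 + 1 + 1 + 0 + 0 = 5 ≡ 1 (mod 2).
  s_3 = 0 + 0 + 1 + 1 + 0 + 0 + 0 + 0 = 2 ≡ 0 (mod 2).
  s_4 = 1 + 0 + 0 + 1 + 1 + 0 + 1 + 0 = 4 ≡ 0 (mod 2).
s = (0, 1, 0, 0)^T — this equals column 4 of H (binary 0100), so error is at position 4.
Correct: flip bit 4 of r = 100101111001100 to get c = 100001111001100.
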